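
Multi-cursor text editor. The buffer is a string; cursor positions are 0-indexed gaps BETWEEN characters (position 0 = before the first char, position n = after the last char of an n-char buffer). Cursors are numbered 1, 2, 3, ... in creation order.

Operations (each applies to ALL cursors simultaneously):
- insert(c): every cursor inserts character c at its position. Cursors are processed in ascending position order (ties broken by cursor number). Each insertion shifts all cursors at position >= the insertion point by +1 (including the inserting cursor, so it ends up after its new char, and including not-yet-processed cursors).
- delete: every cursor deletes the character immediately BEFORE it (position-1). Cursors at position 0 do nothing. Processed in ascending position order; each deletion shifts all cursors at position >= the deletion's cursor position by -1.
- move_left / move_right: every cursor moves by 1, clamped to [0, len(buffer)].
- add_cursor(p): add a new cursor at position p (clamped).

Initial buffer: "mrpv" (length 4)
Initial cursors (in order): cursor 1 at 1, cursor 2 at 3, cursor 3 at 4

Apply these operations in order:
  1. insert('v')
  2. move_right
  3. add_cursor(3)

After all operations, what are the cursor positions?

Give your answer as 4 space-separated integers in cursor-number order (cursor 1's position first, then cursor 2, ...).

Answer: 3 6 7 3

Derivation:
After op 1 (insert('v')): buffer="mvrpvvv" (len 7), cursors c1@2 c2@5 c3@7, authorship .1..2.3
After op 2 (move_right): buffer="mvrpvvv" (len 7), cursors c1@3 c2@6 c3@7, authorship .1..2.3
After op 3 (add_cursor(3)): buffer="mvrpvvv" (len 7), cursors c1@3 c4@3 c2@6 c3@7, authorship .1..2.3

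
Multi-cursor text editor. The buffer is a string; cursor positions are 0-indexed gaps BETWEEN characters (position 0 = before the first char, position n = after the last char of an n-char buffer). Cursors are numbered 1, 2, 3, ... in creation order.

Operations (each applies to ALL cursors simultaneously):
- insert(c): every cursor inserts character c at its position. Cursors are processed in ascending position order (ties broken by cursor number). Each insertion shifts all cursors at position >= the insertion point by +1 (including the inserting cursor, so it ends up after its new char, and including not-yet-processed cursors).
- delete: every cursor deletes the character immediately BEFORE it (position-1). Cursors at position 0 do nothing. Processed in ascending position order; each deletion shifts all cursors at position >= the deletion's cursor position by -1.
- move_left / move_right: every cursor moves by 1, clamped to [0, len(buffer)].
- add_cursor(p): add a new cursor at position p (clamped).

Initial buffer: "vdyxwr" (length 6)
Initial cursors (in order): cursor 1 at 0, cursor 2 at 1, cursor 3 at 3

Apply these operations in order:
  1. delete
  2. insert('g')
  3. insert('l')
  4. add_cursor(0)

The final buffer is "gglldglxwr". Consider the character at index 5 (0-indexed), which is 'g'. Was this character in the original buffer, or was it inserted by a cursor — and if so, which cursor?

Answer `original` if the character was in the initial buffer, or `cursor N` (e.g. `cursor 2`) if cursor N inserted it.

After op 1 (delete): buffer="dxwr" (len 4), cursors c1@0 c2@0 c3@1, authorship ....
After op 2 (insert('g')): buffer="ggdgxwr" (len 7), cursors c1@2 c2@2 c3@4, authorship 12.3...
After op 3 (insert('l')): buffer="gglldglxwr" (len 10), cursors c1@4 c2@4 c3@7, authorship 1212.33...
After op 4 (add_cursor(0)): buffer="gglldglxwr" (len 10), cursors c4@0 c1@4 c2@4 c3@7, authorship 1212.33...
Authorship (.=original, N=cursor N): 1 2 1 2 . 3 3 . . .
Index 5: author = 3

Answer: cursor 3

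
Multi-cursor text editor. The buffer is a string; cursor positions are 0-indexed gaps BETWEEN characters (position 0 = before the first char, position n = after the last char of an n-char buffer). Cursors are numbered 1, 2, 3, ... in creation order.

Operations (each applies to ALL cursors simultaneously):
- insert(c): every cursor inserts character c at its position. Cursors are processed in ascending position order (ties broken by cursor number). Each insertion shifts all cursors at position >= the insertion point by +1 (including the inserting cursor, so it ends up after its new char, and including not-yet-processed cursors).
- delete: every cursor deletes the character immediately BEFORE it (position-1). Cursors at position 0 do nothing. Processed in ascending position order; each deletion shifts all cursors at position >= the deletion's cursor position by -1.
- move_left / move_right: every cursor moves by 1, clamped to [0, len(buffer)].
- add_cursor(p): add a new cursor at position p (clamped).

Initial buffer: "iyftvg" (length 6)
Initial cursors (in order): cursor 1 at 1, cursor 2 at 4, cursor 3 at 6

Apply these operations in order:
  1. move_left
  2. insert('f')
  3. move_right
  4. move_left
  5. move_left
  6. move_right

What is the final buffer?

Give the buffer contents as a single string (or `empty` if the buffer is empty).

After op 1 (move_left): buffer="iyftvg" (len 6), cursors c1@0 c2@3 c3@5, authorship ......
After op 2 (insert('f')): buffer="fiyfftvfg" (len 9), cursors c1@1 c2@5 c3@8, authorship 1...2..3.
After op 3 (move_right): buffer="fiyfftvfg" (len 9), cursors c1@2 c2@6 c3@9, authorship 1...2..3.
After op 4 (move_left): buffer="fiyfftvfg" (len 9), cursors c1@1 c2@5 c3@8, authorship 1...2..3.
After op 5 (move_left): buffer="fiyfftvfg" (len 9), cursors c1@0 c2@4 c3@7, authorship 1...2..3.
After op 6 (move_right): buffer="fiyfftvfg" (len 9), cursors c1@1 c2@5 c3@8, authorship 1...2..3.

Answer: fiyfftvfg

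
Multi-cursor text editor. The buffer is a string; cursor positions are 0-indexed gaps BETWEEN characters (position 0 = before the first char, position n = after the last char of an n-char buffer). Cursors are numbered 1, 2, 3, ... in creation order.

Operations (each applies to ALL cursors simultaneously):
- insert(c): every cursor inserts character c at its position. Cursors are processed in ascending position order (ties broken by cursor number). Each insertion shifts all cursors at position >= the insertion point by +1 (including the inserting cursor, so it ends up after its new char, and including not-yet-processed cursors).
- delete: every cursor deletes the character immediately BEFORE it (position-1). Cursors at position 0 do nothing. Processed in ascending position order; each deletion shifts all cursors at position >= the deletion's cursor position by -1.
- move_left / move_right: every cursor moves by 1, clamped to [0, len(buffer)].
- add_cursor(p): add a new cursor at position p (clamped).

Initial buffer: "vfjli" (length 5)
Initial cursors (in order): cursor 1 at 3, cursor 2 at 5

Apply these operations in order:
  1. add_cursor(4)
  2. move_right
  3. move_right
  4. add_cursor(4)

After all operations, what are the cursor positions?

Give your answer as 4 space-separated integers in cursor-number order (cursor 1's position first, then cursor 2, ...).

After op 1 (add_cursor(4)): buffer="vfjli" (len 5), cursors c1@3 c3@4 c2@5, authorship .....
After op 2 (move_right): buffer="vfjli" (len 5), cursors c1@4 c2@5 c3@5, authorship .....
After op 3 (move_right): buffer="vfjli" (len 5), cursors c1@5 c2@5 c3@5, authorship .....
After op 4 (add_cursor(4)): buffer="vfjli" (len 5), cursors c4@4 c1@5 c2@5 c3@5, authorship .....

Answer: 5 5 5 4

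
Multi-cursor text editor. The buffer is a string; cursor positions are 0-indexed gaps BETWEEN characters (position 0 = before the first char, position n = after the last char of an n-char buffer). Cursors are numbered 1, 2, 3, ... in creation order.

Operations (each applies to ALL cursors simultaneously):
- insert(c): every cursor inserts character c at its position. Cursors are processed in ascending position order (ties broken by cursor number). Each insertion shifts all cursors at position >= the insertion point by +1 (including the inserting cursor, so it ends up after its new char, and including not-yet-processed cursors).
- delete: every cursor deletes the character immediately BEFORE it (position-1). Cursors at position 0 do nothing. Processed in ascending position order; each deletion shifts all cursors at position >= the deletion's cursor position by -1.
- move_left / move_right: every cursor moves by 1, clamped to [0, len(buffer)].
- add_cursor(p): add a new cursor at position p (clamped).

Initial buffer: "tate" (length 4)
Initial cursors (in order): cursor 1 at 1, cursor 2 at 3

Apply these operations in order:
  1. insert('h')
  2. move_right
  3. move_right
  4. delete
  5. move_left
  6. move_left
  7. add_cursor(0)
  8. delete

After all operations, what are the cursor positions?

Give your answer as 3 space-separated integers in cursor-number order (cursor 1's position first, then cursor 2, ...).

Answer: 0 0 0

Derivation:
After op 1 (insert('h')): buffer="thathe" (len 6), cursors c1@2 c2@5, authorship .1..2.
After op 2 (move_right): buffer="thathe" (len 6), cursors c1@3 c2@6, authorship .1..2.
After op 3 (move_right): buffer="thathe" (len 6), cursors c1@4 c2@6, authorship .1..2.
After op 4 (delete): buffer="thah" (len 4), cursors c1@3 c2@4, authorship .1.2
After op 5 (move_left): buffer="thah" (len 4), cursors c1@2 c2@3, authorship .1.2
After op 6 (move_left): buffer="thah" (len 4), cursors c1@1 c2@2, authorship .1.2
After op 7 (add_cursor(0)): buffer="thah" (len 4), cursors c3@0 c1@1 c2@2, authorship .1.2
After op 8 (delete): buffer="ah" (len 2), cursors c1@0 c2@0 c3@0, authorship .2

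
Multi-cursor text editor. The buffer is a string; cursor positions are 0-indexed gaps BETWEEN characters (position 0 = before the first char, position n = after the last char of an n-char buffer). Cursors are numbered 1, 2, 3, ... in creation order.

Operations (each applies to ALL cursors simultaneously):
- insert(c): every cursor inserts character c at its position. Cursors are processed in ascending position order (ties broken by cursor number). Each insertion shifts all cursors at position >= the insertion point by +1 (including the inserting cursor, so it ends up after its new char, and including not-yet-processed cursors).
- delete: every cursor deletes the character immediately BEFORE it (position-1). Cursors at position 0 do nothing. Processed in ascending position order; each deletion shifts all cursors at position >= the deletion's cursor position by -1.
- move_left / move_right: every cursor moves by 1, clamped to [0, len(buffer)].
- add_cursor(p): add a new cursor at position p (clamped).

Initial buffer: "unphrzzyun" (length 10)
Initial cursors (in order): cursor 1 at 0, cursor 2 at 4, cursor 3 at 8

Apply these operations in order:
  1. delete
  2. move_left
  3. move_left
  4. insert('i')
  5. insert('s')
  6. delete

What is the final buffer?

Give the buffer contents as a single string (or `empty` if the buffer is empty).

After op 1 (delete): buffer="unprzzun" (len 8), cursors c1@0 c2@3 c3@6, authorship ........
After op 2 (move_left): buffer="unprzzun" (len 8), cursors c1@0 c2@2 c3@5, authorship ........
After op 3 (move_left): buffer="unprzzun" (len 8), cursors c1@0 c2@1 c3@4, authorship ........
After op 4 (insert('i')): buffer="iuinprizzun" (len 11), cursors c1@1 c2@3 c3@7, authorship 1.2...3....
After op 5 (insert('s')): buffer="isuisnpriszzun" (len 14), cursors c1@2 c2@5 c3@10, authorship 11.22...33....
After op 6 (delete): buffer="iuinprizzun" (len 11), cursors c1@1 c2@3 c3@7, authorship 1.2...3....

Answer: iuinprizzun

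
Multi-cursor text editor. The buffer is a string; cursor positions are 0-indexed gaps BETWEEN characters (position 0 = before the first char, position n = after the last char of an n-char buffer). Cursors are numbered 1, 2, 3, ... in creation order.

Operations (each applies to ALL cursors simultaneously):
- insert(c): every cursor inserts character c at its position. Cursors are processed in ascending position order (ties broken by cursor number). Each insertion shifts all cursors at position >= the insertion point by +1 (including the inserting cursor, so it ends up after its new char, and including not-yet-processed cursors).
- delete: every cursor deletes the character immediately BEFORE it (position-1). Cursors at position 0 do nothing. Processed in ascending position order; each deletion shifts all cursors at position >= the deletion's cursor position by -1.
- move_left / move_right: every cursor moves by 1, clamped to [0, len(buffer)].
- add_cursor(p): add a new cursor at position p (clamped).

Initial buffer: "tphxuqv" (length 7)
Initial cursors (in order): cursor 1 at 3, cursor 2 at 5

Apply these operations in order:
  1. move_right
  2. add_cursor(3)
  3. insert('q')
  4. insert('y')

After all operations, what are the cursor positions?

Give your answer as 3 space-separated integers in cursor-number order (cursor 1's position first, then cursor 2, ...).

After op 1 (move_right): buffer="tphxuqv" (len 7), cursors c1@4 c2@6, authorship .......
After op 2 (add_cursor(3)): buffer="tphxuqv" (len 7), cursors c3@3 c1@4 c2@6, authorship .......
After op 3 (insert('q')): buffer="tphqxquqqv" (len 10), cursors c3@4 c1@6 c2@9, authorship ...3.1..2.
After op 4 (insert('y')): buffer="tphqyxqyuqqyv" (len 13), cursors c3@5 c1@8 c2@12, authorship ...33.11..22.

Answer: 8 12 5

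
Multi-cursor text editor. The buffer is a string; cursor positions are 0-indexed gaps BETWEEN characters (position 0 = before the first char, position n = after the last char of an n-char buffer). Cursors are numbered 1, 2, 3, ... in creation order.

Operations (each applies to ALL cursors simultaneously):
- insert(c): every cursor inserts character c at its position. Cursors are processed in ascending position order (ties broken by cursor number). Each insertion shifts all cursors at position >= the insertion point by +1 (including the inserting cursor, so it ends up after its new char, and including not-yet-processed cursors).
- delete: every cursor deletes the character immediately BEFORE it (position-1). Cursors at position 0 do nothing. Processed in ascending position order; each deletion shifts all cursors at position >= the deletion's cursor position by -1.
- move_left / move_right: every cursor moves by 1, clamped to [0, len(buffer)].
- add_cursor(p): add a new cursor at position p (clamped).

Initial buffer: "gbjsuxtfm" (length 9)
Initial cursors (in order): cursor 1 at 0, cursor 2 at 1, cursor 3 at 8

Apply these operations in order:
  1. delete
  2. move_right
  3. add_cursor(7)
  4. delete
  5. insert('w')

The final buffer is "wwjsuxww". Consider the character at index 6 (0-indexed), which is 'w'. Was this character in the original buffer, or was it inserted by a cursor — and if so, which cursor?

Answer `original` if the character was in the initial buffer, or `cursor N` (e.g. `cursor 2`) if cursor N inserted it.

Answer: cursor 3

Derivation:
After op 1 (delete): buffer="bjsuxtm" (len 7), cursors c1@0 c2@0 c3@6, authorship .......
After op 2 (move_right): buffer="bjsuxtm" (len 7), cursors c1@1 c2@1 c3@7, authorship .......
After op 3 (add_cursor(7)): buffer="bjsuxtm" (len 7), cursors c1@1 c2@1 c3@7 c4@7, authorship .......
After op 4 (delete): buffer="jsux" (len 4), cursors c1@0 c2@0 c3@4 c4@4, authorship ....
After op 5 (insert('w')): buffer="wwjsuxww" (len 8), cursors c1@2 c2@2 c3@8 c4@8, authorship 12....34
Authorship (.=original, N=cursor N): 1 2 . . . . 3 4
Index 6: author = 3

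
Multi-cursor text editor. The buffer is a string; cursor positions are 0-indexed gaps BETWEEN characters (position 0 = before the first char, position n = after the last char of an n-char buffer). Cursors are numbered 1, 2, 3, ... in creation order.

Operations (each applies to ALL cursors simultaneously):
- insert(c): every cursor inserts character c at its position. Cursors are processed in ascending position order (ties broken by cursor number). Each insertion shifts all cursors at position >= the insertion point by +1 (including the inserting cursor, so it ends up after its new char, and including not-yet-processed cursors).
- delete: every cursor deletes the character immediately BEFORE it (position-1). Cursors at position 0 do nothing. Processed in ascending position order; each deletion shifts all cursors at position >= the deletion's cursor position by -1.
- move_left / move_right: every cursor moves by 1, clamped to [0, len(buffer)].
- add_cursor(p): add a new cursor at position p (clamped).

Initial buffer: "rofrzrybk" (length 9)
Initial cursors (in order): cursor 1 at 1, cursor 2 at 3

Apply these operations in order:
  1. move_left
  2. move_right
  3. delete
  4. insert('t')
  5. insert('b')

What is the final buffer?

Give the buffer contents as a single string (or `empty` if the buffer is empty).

Answer: tbotbrzrybk

Derivation:
After op 1 (move_left): buffer="rofrzrybk" (len 9), cursors c1@0 c2@2, authorship .........
After op 2 (move_right): buffer="rofrzrybk" (len 9), cursors c1@1 c2@3, authorship .........
After op 3 (delete): buffer="orzrybk" (len 7), cursors c1@0 c2@1, authorship .......
After op 4 (insert('t')): buffer="totrzrybk" (len 9), cursors c1@1 c2@3, authorship 1.2......
After op 5 (insert('b')): buffer="tbotbrzrybk" (len 11), cursors c1@2 c2@5, authorship 11.22......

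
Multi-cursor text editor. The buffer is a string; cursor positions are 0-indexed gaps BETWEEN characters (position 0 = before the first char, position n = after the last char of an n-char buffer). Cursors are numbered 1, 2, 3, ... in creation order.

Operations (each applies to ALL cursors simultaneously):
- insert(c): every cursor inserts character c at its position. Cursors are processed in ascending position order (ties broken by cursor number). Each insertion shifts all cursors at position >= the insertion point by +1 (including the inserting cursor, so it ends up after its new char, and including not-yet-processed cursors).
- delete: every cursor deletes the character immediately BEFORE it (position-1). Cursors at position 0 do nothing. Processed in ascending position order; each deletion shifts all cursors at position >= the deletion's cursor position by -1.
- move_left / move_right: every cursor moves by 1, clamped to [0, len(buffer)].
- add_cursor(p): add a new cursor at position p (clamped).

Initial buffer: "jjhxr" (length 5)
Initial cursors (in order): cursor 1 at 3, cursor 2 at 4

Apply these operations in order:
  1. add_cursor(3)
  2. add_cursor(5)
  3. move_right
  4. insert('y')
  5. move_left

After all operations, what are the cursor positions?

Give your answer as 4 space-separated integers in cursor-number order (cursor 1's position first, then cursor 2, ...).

After op 1 (add_cursor(3)): buffer="jjhxr" (len 5), cursors c1@3 c3@3 c2@4, authorship .....
After op 2 (add_cursor(5)): buffer="jjhxr" (len 5), cursors c1@3 c3@3 c2@4 c4@5, authorship .....
After op 3 (move_right): buffer="jjhxr" (len 5), cursors c1@4 c3@4 c2@5 c4@5, authorship .....
After op 4 (insert('y')): buffer="jjhxyyryy" (len 9), cursors c1@6 c3@6 c2@9 c4@9, authorship ....13.24
After op 5 (move_left): buffer="jjhxyyryy" (len 9), cursors c1@5 c3@5 c2@8 c4@8, authorship ....13.24

Answer: 5 8 5 8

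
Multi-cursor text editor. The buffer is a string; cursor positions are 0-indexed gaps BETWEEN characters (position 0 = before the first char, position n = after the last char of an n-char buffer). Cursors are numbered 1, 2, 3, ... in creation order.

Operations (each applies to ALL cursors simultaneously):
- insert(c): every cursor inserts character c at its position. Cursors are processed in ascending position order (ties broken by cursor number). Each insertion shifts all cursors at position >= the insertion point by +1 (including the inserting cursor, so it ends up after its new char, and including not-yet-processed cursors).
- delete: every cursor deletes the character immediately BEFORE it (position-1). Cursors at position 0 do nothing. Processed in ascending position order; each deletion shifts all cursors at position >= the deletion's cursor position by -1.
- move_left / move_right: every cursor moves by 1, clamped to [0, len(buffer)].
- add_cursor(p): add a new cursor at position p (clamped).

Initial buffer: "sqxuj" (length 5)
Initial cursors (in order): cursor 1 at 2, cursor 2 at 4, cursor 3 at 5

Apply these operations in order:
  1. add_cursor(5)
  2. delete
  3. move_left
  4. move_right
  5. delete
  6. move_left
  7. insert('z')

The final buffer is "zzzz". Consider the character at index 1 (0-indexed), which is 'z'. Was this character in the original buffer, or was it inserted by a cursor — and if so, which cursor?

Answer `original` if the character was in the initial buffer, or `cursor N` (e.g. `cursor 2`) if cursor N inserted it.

After op 1 (add_cursor(5)): buffer="sqxuj" (len 5), cursors c1@2 c2@4 c3@5 c4@5, authorship .....
After op 2 (delete): buffer="s" (len 1), cursors c1@1 c2@1 c3@1 c4@1, authorship .
After op 3 (move_left): buffer="s" (len 1), cursors c1@0 c2@0 c3@0 c4@0, authorship .
After op 4 (move_right): buffer="s" (len 1), cursors c1@1 c2@1 c3@1 c4@1, authorship .
After op 5 (delete): buffer="" (len 0), cursors c1@0 c2@0 c3@0 c4@0, authorship 
After op 6 (move_left): buffer="" (len 0), cursors c1@0 c2@0 c3@0 c4@0, authorship 
After op 7 (insert('z')): buffer="zzzz" (len 4), cursors c1@4 c2@4 c3@4 c4@4, authorship 1234
Authorship (.=original, N=cursor N): 1 2 3 4
Index 1: author = 2

Answer: cursor 2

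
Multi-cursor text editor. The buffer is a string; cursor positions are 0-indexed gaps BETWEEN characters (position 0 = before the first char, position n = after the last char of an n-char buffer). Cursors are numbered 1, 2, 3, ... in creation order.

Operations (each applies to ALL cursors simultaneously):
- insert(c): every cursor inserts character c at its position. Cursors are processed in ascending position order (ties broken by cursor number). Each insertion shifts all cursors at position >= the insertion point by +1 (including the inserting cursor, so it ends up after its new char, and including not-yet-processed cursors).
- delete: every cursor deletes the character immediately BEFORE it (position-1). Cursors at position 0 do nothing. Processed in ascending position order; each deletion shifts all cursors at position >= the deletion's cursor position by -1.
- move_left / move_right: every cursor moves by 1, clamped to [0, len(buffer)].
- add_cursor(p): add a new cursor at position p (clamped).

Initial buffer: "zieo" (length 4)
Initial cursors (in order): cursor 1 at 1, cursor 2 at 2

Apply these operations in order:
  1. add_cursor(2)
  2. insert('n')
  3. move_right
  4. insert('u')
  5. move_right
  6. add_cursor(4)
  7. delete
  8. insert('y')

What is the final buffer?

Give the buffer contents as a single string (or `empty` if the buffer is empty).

Answer: zniyyneuyy

Derivation:
After op 1 (add_cursor(2)): buffer="zieo" (len 4), cursors c1@1 c2@2 c3@2, authorship ....
After op 2 (insert('n')): buffer="zninneo" (len 7), cursors c1@2 c2@5 c3@5, authorship .1.23..
After op 3 (move_right): buffer="zninneo" (len 7), cursors c1@3 c2@6 c3@6, authorship .1.23..
After op 4 (insert('u')): buffer="zniunneuuo" (len 10), cursors c1@4 c2@9 c3@9, authorship .1.123.23.
After op 5 (move_right): buffer="zniunneuuo" (len 10), cursors c1@5 c2@10 c3@10, authorship .1.123.23.
After op 6 (add_cursor(4)): buffer="zniunneuuo" (len 10), cursors c4@4 c1@5 c2@10 c3@10, authorship .1.123.23.
After op 7 (delete): buffer="znineu" (len 6), cursors c1@3 c4@3 c2@6 c3@6, authorship .1.3.2
After op 8 (insert('y')): buffer="zniyyneuyy" (len 10), cursors c1@5 c4@5 c2@10 c3@10, authorship .1.143.223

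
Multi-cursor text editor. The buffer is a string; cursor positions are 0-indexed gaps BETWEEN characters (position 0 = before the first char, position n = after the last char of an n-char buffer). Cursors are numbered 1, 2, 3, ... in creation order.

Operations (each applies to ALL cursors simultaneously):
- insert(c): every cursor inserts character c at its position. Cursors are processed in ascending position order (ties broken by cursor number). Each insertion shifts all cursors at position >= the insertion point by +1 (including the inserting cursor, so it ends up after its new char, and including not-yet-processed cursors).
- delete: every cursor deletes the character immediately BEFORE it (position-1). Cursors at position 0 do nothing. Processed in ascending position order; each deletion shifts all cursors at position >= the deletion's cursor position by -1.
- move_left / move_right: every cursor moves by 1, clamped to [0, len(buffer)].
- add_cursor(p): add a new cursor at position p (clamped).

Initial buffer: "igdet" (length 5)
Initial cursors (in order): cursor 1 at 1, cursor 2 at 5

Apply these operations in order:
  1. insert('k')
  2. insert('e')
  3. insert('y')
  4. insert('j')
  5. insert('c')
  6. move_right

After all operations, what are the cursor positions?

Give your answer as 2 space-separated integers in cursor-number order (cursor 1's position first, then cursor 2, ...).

After op 1 (insert('k')): buffer="ikgdetk" (len 7), cursors c1@2 c2@7, authorship .1....2
After op 2 (insert('e')): buffer="ikegdetke" (len 9), cursors c1@3 c2@9, authorship .11....22
After op 3 (insert('y')): buffer="ikeygdetkey" (len 11), cursors c1@4 c2@11, authorship .111....222
After op 4 (insert('j')): buffer="ikeyjgdetkeyj" (len 13), cursors c1@5 c2@13, authorship .1111....2222
After op 5 (insert('c')): buffer="ikeyjcgdetkeyjc" (len 15), cursors c1@6 c2@15, authorship .11111....22222
After op 6 (move_right): buffer="ikeyjcgdetkeyjc" (len 15), cursors c1@7 c2@15, authorship .11111....22222

Answer: 7 15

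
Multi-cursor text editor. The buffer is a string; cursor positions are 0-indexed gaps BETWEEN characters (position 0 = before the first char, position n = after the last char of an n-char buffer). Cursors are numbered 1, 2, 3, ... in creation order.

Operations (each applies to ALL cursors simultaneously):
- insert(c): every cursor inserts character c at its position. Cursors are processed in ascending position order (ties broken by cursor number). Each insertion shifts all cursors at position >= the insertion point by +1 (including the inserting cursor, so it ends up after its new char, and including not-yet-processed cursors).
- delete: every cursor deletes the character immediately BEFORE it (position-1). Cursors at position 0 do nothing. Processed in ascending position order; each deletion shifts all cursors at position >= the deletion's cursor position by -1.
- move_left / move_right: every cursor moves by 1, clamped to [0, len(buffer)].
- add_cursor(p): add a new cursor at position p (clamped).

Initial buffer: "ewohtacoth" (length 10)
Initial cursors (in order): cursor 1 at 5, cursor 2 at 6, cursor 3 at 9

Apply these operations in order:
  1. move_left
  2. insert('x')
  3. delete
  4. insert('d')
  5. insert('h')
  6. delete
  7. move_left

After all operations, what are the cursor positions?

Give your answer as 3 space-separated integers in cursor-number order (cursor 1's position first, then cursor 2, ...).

After op 1 (move_left): buffer="ewohtacoth" (len 10), cursors c1@4 c2@5 c3@8, authorship ..........
After op 2 (insert('x')): buffer="ewohxtxacoxth" (len 13), cursors c1@5 c2@7 c3@11, authorship ....1.2...3..
After op 3 (delete): buffer="ewohtacoth" (len 10), cursors c1@4 c2@5 c3@8, authorship ..........
After op 4 (insert('d')): buffer="ewohdtdacodth" (len 13), cursors c1@5 c2@7 c3@11, authorship ....1.2...3..
After op 5 (insert('h')): buffer="ewohdhtdhacodhth" (len 16), cursors c1@6 c2@9 c3@14, authorship ....11.22...33..
After op 6 (delete): buffer="ewohdtdacodth" (len 13), cursors c1@5 c2@7 c3@11, authorship ....1.2...3..
After op 7 (move_left): buffer="ewohdtdacodth" (len 13), cursors c1@4 c2@6 c3@10, authorship ....1.2...3..

Answer: 4 6 10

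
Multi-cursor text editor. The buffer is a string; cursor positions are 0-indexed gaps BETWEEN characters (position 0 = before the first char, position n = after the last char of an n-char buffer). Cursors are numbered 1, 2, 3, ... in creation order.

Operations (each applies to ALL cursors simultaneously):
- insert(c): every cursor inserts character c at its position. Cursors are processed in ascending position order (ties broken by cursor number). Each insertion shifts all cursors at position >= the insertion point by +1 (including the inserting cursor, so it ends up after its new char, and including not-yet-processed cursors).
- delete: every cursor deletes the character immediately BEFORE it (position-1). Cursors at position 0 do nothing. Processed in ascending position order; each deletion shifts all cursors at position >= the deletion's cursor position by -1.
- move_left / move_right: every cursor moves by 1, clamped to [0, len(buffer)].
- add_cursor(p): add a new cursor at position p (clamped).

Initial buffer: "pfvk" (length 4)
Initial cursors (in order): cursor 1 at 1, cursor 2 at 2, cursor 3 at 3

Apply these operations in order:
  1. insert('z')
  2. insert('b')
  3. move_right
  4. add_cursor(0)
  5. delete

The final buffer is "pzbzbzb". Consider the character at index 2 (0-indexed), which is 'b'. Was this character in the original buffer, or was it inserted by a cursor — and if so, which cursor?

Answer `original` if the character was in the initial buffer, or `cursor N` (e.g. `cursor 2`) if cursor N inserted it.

After op 1 (insert('z')): buffer="pzfzvzk" (len 7), cursors c1@2 c2@4 c3@6, authorship .1.2.3.
After op 2 (insert('b')): buffer="pzbfzbvzbk" (len 10), cursors c1@3 c2@6 c3@9, authorship .11.22.33.
After op 3 (move_right): buffer="pzbfzbvzbk" (len 10), cursors c1@4 c2@7 c3@10, authorship .11.22.33.
After op 4 (add_cursor(0)): buffer="pzbfzbvzbk" (len 10), cursors c4@0 c1@4 c2@7 c3@10, authorship .11.22.33.
After op 5 (delete): buffer="pzbzbzb" (len 7), cursors c4@0 c1@3 c2@5 c3@7, authorship .112233
Authorship (.=original, N=cursor N): . 1 1 2 2 3 3
Index 2: author = 1

Answer: cursor 1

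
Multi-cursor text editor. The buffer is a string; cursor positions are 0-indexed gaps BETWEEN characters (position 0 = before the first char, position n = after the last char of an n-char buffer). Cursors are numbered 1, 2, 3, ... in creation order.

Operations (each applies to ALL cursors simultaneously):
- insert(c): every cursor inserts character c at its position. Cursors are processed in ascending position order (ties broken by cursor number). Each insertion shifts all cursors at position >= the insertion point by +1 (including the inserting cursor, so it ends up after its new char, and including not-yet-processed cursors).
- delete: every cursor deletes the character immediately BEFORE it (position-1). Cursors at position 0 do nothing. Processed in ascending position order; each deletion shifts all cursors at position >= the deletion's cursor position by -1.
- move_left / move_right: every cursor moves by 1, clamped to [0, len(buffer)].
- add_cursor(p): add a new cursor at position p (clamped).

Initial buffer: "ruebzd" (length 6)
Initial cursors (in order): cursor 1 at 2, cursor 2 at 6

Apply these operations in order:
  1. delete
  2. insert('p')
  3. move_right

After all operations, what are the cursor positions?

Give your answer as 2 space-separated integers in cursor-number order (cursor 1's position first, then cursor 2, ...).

Answer: 3 6

Derivation:
After op 1 (delete): buffer="rebz" (len 4), cursors c1@1 c2@4, authorship ....
After op 2 (insert('p')): buffer="rpebzp" (len 6), cursors c1@2 c2@6, authorship .1...2
After op 3 (move_right): buffer="rpebzp" (len 6), cursors c1@3 c2@6, authorship .1...2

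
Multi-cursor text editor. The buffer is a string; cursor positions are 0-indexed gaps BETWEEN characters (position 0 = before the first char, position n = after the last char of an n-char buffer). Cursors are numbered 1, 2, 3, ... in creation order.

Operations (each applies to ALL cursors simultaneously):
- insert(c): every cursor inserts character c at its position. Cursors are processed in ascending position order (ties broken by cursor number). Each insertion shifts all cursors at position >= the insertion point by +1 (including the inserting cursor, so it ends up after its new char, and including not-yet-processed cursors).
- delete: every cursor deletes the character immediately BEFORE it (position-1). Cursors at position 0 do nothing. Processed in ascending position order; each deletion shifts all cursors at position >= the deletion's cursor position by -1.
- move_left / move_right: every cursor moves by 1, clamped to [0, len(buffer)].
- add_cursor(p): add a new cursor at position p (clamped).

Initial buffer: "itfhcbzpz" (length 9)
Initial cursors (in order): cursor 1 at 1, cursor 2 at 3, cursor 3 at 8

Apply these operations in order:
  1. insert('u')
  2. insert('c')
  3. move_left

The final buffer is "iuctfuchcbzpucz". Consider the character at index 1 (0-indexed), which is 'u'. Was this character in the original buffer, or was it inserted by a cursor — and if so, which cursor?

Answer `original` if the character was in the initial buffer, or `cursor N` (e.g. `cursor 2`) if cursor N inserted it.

Answer: cursor 1

Derivation:
After op 1 (insert('u')): buffer="iutfuhcbzpuz" (len 12), cursors c1@2 c2@5 c3@11, authorship .1..2.....3.
After op 2 (insert('c')): buffer="iuctfuchcbzpucz" (len 15), cursors c1@3 c2@7 c3@14, authorship .11..22.....33.
After op 3 (move_left): buffer="iuctfuchcbzpucz" (len 15), cursors c1@2 c2@6 c3@13, authorship .11..22.....33.
Authorship (.=original, N=cursor N): . 1 1 . . 2 2 . . . . . 3 3 .
Index 1: author = 1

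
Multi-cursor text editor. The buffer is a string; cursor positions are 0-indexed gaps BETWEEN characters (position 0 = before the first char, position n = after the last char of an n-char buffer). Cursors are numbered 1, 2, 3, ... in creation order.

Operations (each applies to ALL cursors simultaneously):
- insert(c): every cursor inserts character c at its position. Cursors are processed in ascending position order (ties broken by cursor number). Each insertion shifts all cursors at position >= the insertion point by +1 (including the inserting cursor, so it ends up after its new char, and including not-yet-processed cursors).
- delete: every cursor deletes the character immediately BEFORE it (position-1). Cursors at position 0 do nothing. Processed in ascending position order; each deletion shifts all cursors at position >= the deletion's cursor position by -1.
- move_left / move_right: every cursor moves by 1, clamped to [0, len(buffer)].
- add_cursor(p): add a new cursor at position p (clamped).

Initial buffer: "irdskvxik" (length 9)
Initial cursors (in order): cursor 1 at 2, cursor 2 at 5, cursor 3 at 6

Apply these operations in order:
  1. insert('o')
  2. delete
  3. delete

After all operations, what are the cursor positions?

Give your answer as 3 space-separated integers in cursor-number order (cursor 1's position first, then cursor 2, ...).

Answer: 1 3 3

Derivation:
After op 1 (insert('o')): buffer="irodskovoxik" (len 12), cursors c1@3 c2@7 c3@9, authorship ..1...2.3...
After op 2 (delete): buffer="irdskvxik" (len 9), cursors c1@2 c2@5 c3@6, authorship .........
After op 3 (delete): buffer="idsxik" (len 6), cursors c1@1 c2@3 c3@3, authorship ......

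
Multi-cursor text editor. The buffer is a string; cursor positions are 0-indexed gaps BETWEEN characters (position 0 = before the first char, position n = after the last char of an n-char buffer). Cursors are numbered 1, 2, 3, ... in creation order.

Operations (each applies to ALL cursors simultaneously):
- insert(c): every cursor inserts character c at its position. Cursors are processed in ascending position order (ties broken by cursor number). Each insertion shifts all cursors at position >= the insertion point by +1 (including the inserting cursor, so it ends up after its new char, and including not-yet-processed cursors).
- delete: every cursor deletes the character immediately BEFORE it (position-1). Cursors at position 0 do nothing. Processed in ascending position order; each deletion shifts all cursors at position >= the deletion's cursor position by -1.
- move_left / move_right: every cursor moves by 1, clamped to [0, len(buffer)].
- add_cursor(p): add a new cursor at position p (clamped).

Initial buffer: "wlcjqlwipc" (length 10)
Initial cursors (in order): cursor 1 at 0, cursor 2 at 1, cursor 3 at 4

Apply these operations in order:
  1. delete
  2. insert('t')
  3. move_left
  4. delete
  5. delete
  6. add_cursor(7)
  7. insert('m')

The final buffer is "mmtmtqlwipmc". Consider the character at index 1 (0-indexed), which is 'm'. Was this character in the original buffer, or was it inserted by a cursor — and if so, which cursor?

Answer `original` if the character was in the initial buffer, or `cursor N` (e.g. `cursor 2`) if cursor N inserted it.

After op 1 (delete): buffer="lcqlwipc" (len 8), cursors c1@0 c2@0 c3@2, authorship ........
After op 2 (insert('t')): buffer="ttlctqlwipc" (len 11), cursors c1@2 c2@2 c3@5, authorship 12..3......
After op 3 (move_left): buffer="ttlctqlwipc" (len 11), cursors c1@1 c2@1 c3@4, authorship 12..3......
After op 4 (delete): buffer="tltqlwipc" (len 9), cursors c1@0 c2@0 c3@2, authorship 2.3......
After op 5 (delete): buffer="ttqlwipc" (len 8), cursors c1@0 c2@0 c3@1, authorship 23......
After op 6 (add_cursor(7)): buffer="ttqlwipc" (len 8), cursors c1@0 c2@0 c3@1 c4@7, authorship 23......
After op 7 (insert('m')): buffer="mmtmtqlwipmc" (len 12), cursors c1@2 c2@2 c3@4 c4@11, authorship 12233.....4.
Authorship (.=original, N=cursor N): 1 2 2 3 3 . . . . . 4 .
Index 1: author = 2

Answer: cursor 2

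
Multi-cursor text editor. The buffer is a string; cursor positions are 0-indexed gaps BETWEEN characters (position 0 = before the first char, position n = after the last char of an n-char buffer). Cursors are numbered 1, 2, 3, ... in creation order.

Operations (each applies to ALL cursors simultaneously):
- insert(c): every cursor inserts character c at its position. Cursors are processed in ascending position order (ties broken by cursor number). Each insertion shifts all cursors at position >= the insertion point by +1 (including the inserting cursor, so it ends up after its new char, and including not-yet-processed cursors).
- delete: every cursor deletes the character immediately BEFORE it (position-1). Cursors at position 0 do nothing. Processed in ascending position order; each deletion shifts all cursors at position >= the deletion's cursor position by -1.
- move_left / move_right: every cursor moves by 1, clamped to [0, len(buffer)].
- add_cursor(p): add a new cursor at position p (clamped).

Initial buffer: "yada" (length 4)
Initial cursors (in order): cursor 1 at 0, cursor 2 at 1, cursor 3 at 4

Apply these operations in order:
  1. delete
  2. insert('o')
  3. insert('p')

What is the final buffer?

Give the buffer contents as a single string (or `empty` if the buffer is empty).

After op 1 (delete): buffer="ad" (len 2), cursors c1@0 c2@0 c3@2, authorship ..
After op 2 (insert('o')): buffer="ooado" (len 5), cursors c1@2 c2@2 c3@5, authorship 12..3
After op 3 (insert('p')): buffer="ooppadop" (len 8), cursors c1@4 c2@4 c3@8, authorship 1212..33

Answer: ooppadop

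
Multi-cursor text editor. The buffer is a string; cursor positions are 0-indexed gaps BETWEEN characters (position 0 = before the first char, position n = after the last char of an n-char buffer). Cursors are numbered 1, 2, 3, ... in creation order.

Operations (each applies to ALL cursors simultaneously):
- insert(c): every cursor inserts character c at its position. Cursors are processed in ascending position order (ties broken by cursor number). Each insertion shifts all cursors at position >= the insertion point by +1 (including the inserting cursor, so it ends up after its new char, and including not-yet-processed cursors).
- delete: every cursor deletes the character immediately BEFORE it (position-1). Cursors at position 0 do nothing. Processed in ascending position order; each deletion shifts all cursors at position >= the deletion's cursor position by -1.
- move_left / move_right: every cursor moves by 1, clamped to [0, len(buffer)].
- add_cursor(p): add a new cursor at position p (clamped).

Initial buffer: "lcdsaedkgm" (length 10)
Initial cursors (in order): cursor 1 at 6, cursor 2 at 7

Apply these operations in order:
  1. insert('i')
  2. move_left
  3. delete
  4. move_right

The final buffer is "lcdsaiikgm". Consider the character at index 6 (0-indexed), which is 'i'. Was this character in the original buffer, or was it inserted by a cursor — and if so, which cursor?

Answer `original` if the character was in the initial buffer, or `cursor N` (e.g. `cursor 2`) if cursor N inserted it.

After op 1 (insert('i')): buffer="lcdsaeidikgm" (len 12), cursors c1@7 c2@9, authorship ......1.2...
After op 2 (move_left): buffer="lcdsaeidikgm" (len 12), cursors c1@6 c2@8, authorship ......1.2...
After op 3 (delete): buffer="lcdsaiikgm" (len 10), cursors c1@5 c2@6, authorship .....12...
After op 4 (move_right): buffer="lcdsaiikgm" (len 10), cursors c1@6 c2@7, authorship .....12...
Authorship (.=original, N=cursor N): . . . . . 1 2 . . .
Index 6: author = 2

Answer: cursor 2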